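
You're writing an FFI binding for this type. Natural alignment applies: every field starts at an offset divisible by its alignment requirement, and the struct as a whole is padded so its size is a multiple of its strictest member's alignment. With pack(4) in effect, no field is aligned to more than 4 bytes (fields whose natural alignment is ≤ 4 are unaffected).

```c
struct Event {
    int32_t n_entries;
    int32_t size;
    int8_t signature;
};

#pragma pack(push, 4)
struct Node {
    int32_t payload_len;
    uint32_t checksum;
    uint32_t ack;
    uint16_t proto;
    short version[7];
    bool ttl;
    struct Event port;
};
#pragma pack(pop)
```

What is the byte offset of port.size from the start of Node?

Event: @0: n_entries [4B, align 4] → 4; @4: size [4B, align 4] → 8; @8: signature [1B, align 1] → 9; +3 tail pad (align 4); size 12, align 4
@0: payload_len [4B, align 4] → 4
@4: checksum [4B, align 4] → 8
@8: ack [4B, align 4] → 12
@12: proto [2B, align 2] → 14
@14: version [14B, align 2] → 28
@28: ttl [1B, align 1] → 29
+3 pad (align 4)
@32: port [12B, align 4] → 44
within Event: size at 4
32 + 4 = 36

36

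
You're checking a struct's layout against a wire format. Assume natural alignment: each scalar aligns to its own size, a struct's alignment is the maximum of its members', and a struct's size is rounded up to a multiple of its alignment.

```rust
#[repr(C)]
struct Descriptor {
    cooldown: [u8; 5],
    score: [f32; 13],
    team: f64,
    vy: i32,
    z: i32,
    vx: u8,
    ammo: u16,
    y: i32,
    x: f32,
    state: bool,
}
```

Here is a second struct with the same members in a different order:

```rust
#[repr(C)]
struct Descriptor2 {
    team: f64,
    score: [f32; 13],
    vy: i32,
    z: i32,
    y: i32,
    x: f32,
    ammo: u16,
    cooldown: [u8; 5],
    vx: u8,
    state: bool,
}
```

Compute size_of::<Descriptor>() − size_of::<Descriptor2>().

8

cooldown at 0 (size 5, align 1) → ends 5
pad 3 to align 4 for score
score at 8 (size 52, align 4) → ends 60
pad 4 to align 8 for team
team at 64 (size 8, align 8) → ends 72
vy at 72 (size 4, align 4) → ends 76
z at 76 (size 4, align 4) → ends 80
vx at 80 (size 1, align 1) → ends 81
pad 1 to align 2 for ammo
ammo at 82 (size 2, align 2) → ends 84
y at 84 (size 4, align 4) → ends 88
x at 88 (size 4, align 4) → ends 92
state at 92 (size 1, align 1) → ends 93
tail pad 3 to reach multiple of 8
total 96 bytes, alignment 8
— Descriptor2 —
team at 0 (size 8, align 8) → ends 8
score at 8 (size 52, align 4) → ends 60
vy at 60 (size 4, align 4) → ends 64
z at 64 (size 4, align 4) → ends 68
y at 68 (size 4, align 4) → ends 72
x at 72 (size 4, align 4) → ends 76
ammo at 76 (size 2, align 2) → ends 78
cooldown at 78 (size 5, align 1) → ends 83
vx at 83 (size 1, align 1) → ends 84
state at 84 (size 1, align 1) → ends 85
tail pad 3 to reach multiple of 8
total 88 bytes, alignment 8
96 − 88 = 8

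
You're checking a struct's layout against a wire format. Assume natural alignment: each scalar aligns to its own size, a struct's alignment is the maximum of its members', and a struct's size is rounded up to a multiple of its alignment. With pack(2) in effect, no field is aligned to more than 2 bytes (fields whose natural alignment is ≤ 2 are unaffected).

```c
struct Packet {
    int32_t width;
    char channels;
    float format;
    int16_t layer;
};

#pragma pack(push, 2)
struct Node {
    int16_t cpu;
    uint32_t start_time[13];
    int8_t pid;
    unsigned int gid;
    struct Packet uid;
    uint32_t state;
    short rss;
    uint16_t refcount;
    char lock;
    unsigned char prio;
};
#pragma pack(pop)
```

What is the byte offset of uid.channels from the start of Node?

64

Packet: 0..4  width  (4B, 4-aligned); 4..5  channels  (1B, 1-aligned); 5..8  -- padding (3B); 8..12  format  (4B, 4-aligned); 12..14  layer  (2B, 2-aligned); 14..16  -- tail padding (2B); sizeof = 16, alignof = 4
0..2  cpu  (2B, 2-aligned)
2..54  start_time  (52B, 2-aligned)
54..55  pid  (1B, 1-aligned)
55..56  -- padding (1B)
56..60  gid  (4B, 2-aligned)
60..76  uid  (16B, 2-aligned)
within Packet: channels at 4
60 + 4 = 64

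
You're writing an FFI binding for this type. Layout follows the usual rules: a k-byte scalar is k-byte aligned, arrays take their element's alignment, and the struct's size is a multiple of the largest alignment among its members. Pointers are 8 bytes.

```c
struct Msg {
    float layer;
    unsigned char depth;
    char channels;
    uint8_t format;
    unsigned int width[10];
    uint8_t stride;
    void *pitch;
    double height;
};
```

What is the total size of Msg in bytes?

@0: layer [4B, align 4] → 4
@4: depth [1B, align 1] → 5
@5: channels [1B, align 1] → 6
@6: format [1B, align 1] → 7
+1 pad (align 4)
@8: width [40B, align 4] → 48
@48: stride [1B, align 1] → 49
+7 pad (align 8)
@56: pitch [8B, align 8] → 64
@64: height [8B, align 8] → 72
size 72, align 8

72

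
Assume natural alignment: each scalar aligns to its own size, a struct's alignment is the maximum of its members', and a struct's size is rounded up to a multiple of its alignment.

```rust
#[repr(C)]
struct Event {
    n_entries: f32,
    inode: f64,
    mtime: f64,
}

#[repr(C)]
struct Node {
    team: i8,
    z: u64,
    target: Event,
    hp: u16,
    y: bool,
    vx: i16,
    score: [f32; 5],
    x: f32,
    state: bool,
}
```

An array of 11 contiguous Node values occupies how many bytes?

Event: @0: n_entries [4B, align 4] → 4; +4 pad (align 8); @8: inode [8B, align 8] → 16; @16: mtime [8B, align 8] → 24; size 24, align 8
@0: team [1B, align 1] → 1
+7 pad (align 8)
@8: z [8B, align 8] → 16
@16: target [24B, align 8] → 40
@40: hp [2B, align 2] → 42
@42: y [1B, align 1] → 43
+1 pad (align 2)
@44: vx [2B, align 2] → 46
+2 pad (align 4)
@48: score [20B, align 4] → 68
@68: x [4B, align 4] → 72
@72: state [1B, align 1] → 73
+7 tail pad (align 8)
size 80, align 8
array of 11: 11 × 80 = 880

880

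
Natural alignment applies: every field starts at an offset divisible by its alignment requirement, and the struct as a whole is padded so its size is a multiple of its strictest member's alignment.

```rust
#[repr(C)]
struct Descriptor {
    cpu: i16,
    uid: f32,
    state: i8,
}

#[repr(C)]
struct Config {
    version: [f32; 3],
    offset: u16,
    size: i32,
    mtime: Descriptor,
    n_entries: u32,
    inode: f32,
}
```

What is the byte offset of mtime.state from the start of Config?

28

Descriptor: @0: cpu [2B, align 2] → 2; +2 pad (align 4); @4: uid [4B, align 4] → 8; @8: state [1B, align 1] → 9; +3 tail pad (align 4); size 12, align 4
@0: version [12B, align 4] → 12
@12: offset [2B, align 2] → 14
+2 pad (align 4)
@16: size [4B, align 4] → 20
@20: mtime [12B, align 4] → 32
within Descriptor: state at 8
20 + 8 = 28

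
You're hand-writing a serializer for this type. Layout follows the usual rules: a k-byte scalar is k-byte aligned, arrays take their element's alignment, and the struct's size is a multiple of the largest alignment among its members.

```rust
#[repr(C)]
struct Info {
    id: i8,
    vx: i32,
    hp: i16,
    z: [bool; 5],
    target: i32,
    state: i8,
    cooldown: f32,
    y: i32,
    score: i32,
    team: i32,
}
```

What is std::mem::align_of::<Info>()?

member alignments: id=1, vx=4, hp=2, z=1, target=4, state=1, cooldown=4, y=4, score=4, team=4
max = 4

4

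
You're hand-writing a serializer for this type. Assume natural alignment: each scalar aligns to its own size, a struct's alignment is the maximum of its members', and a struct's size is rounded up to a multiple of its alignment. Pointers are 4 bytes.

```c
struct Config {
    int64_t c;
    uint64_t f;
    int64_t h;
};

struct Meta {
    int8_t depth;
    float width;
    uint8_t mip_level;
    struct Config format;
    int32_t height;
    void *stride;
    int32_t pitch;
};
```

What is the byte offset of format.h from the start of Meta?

32

Config: c at 0 (size 8, align 8) → ends 8; f at 8 (size 8, align 8) → ends 16; h at 16 (size 8, align 8) → ends 24; total 24 bytes, alignment 8
depth at 0 (size 1, align 1) → ends 1
pad 3 to align 4 for width
width at 4 (size 4, align 4) → ends 8
mip_level at 8 (size 1, align 1) → ends 9
pad 7 to align 8 for format
format at 16 (size 24, align 8) → ends 40
within Config: h at 16
16 + 16 = 32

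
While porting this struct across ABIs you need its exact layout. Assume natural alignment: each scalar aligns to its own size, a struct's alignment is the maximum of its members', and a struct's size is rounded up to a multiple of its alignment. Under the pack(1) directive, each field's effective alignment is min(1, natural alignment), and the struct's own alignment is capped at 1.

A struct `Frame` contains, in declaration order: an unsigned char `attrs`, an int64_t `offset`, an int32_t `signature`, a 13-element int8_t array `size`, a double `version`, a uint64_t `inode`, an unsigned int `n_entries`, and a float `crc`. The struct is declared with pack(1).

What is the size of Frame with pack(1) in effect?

@0: attrs [1B, align 1] → 1
@1: offset [8B, align 1] → 9
@9: signature [4B, align 1] → 13
@13: size [13B, align 1] → 26
@26: version [8B, align 1] → 34
@34: inode [8B, align 1] → 42
@42: n_entries [4B, align 1] → 46
@46: crc [4B, align 1] → 50
size 50, align 1

50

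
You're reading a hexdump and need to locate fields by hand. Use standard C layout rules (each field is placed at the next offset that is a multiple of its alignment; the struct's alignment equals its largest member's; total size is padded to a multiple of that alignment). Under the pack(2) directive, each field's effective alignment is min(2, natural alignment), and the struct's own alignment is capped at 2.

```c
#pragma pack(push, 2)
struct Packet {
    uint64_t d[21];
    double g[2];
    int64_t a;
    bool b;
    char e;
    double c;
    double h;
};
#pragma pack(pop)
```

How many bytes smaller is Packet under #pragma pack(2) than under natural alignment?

6

natural layout:
  @0: d [168B, align 8] → 168
  @168: g [16B, align 8] → 184
  @184: a [8B, align 8] → 192
  @192: b [1B, align 1] → 193
  @193: e [1B, align 1] → 194
  +6 pad (align 8)
  @200: c [8B, align 8] → 208
  @208: h [8B, align 8] → 216
  size 216, align 8
packed(2) layout:
  @0: d [168B, align 2] → 168
  @168: g [16B, align 2] → 184
  @184: a [8B, align 2] → 192
  @192: b [1B, align 1] → 193
  @193: e [1B, align 1] → 194
  @194: c [8B, align 2] → 202
  @202: h [8B, align 2] → 210
  size 210, align 2
216 − 210 = 6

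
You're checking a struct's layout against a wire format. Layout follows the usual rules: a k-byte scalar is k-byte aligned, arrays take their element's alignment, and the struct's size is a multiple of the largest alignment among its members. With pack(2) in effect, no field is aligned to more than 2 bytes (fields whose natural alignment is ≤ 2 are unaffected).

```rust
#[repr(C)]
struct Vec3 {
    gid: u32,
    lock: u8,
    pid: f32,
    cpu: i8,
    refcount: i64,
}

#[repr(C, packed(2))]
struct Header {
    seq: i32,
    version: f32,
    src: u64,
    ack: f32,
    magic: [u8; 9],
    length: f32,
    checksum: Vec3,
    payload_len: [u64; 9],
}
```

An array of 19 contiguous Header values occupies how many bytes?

2470

Vec3: 0..4  gid  (4B, 4-aligned); 4..5  lock  (1B, 1-aligned); 5..8  -- padding (3B); 8..12  pid  (4B, 4-aligned); 12..13  cpu  (1B, 1-aligned); 13..16  -- padding (3B); 16..24  refcount  (8B, 8-aligned); sizeof = 24, alignof = 8
0..4  seq  (4B, 2-aligned)
4..8  version  (4B, 2-aligned)
8..16  src  (8B, 2-aligned)
16..20  ack  (4B, 2-aligned)
20..29  magic  (9B, 1-aligned)
29..30  -- padding (1B)
30..34  length  (4B, 2-aligned)
34..58  checksum  (24B, 2-aligned)
58..130  payload_len  (72B, 2-aligned)
sizeof = 130, alignof = 2
array of 19: 19 × 130 = 2470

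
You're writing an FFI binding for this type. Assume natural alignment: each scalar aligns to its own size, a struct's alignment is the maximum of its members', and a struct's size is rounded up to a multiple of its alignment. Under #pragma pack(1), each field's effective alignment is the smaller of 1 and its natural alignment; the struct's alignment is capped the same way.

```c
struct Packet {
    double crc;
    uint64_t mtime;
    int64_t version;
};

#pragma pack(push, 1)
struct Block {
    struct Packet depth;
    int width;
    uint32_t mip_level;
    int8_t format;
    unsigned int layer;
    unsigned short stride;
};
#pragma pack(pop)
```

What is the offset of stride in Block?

37

Packet: crc at 0 (size 8, align 8) → ends 8; mtime at 8 (size 8, align 8) → ends 16; version at 16 (size 8, align 8) → ends 24; total 24 bytes, alignment 8
depth at 0 (size 24, align 1) → ends 24
width at 24 (size 4, align 1) → ends 28
mip_level at 28 (size 4, align 1) → ends 32
format at 32 (size 1, align 1) → ends 33
layer at 33 (size 4, align 1) → ends 37
stride at 37 (size 2, align 1) → ends 39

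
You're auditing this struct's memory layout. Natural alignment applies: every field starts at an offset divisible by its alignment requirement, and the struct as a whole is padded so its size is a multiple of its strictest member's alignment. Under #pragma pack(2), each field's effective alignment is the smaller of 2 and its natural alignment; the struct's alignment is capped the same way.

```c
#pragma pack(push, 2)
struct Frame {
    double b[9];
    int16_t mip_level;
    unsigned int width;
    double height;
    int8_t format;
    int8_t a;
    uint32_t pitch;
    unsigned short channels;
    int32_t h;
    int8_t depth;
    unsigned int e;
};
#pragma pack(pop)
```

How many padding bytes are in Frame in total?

@0: b [72B, align 2] → 72
@72: mip_level [2B, align 2] → 74
@74: width [4B, align 2] → 78
@78: height [8B, align 2] → 86
@86: format [1B, align 1] → 87
@87: a [1B, align 1] → 88
@88: pitch [4B, align 2] → 92
@92: channels [2B, align 2] → 94
@94: h [4B, align 2] → 98
@98: depth [1B, align 1] → 99
+1 pad (align 2)
@100: e [4B, align 2] → 104
size 104, align 2
data bytes 103, size 104 → padding 1

1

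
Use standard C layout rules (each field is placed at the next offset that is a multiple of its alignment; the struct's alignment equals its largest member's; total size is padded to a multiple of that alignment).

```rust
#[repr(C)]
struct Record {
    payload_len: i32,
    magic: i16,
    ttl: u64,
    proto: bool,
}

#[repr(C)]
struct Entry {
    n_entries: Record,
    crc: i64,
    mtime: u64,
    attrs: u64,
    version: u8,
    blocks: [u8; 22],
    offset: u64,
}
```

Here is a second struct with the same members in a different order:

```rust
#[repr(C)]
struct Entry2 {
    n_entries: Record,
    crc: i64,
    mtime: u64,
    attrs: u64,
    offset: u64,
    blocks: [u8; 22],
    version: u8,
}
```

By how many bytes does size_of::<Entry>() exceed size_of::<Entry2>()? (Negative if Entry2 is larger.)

0

Record: payload_len at 0 (size 4, align 4) → ends 4; magic at 4 (size 2, align 2) → ends 6; pad 2 to align 8 for ttl; ttl at 8 (size 8, align 8) → ends 16; proto at 16 (size 1, align 1) → ends 17; tail pad 7 to reach multiple of 8; total 24 bytes, alignment 8
n_entries at 0 (size 24, align 8) → ends 24
crc at 24 (size 8, align 8) → ends 32
mtime at 32 (size 8, align 8) → ends 40
attrs at 40 (size 8, align 8) → ends 48
version at 48 (size 1, align 1) → ends 49
blocks at 49 (size 22, align 1) → ends 71
pad 1 to align 8 for offset
offset at 72 (size 8, align 8) → ends 80
total 80 bytes, alignment 8
— Entry2 —
n_entries at 0 (size 24, align 8) → ends 24
crc at 24 (size 8, align 8) → ends 32
mtime at 32 (size 8, align 8) → ends 40
attrs at 40 (size 8, align 8) → ends 48
offset at 48 (size 8, align 8) → ends 56
blocks at 56 (size 22, align 1) → ends 78
version at 78 (size 1, align 1) → ends 79
tail pad 1 to reach multiple of 8
total 80 bytes, alignment 8
80 − 80 = 0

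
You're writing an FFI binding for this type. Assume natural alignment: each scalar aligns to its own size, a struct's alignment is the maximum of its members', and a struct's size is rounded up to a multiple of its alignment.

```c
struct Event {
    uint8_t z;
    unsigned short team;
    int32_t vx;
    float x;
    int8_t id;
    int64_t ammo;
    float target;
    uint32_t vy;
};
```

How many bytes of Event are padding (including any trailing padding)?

0..1  z  (1B, 1-aligned)
1..2  -- padding (1B)
2..4  team  (2B, 2-aligned)
4..8  vx  (4B, 4-aligned)
8..12  x  (4B, 4-aligned)
12..13  id  (1B, 1-aligned)
13..16  -- padding (3B)
16..24  ammo  (8B, 8-aligned)
24..28  target  (4B, 4-aligned)
28..32  vy  (4B, 4-aligned)
sizeof = 32, alignof = 8
data bytes 28, size 32 → padding 4

4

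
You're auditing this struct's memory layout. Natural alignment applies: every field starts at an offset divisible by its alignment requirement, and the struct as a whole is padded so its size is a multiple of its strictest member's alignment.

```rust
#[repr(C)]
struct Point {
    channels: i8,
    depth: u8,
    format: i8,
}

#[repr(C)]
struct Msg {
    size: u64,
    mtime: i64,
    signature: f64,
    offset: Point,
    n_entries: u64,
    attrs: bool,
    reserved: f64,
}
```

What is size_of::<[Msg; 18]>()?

Point: channels at 0 (size 1, align 1) → ends 1; depth at 1 (size 1, align 1) → ends 2; format at 2 (size 1, align 1) → ends 3; total 3 bytes, alignment 1
size at 0 (size 8, align 8) → ends 8
mtime at 8 (size 8, align 8) → ends 16
signature at 16 (size 8, align 8) → ends 24
offset at 24 (size 3, align 1) → ends 27
pad 5 to align 8 for n_entries
n_entries at 32 (size 8, align 8) → ends 40
attrs at 40 (size 1, align 1) → ends 41
pad 7 to align 8 for reserved
reserved at 48 (size 8, align 8) → ends 56
total 56 bytes, alignment 8
array of 18: 18 × 56 = 1008

1008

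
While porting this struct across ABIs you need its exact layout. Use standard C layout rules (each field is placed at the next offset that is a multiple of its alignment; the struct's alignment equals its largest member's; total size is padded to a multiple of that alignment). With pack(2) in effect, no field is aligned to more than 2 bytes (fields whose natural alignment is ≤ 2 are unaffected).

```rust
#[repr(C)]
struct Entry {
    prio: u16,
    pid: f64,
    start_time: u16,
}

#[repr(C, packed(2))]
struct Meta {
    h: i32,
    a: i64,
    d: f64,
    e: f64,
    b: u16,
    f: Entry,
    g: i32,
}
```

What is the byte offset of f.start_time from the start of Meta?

Entry: 0..2  prio  (2B, 2-aligned); 2..8  -- padding (6B); 8..16  pid  (8B, 8-aligned); 16..18  start_time  (2B, 2-aligned); 18..24  -- tail padding (6B); sizeof = 24, alignof = 8
0..4  h  (4B, 2-aligned)
4..12  a  (8B, 2-aligned)
12..20  d  (8B, 2-aligned)
20..28  e  (8B, 2-aligned)
28..30  b  (2B, 2-aligned)
30..54  f  (24B, 2-aligned)
within Entry: start_time at 16
30 + 16 = 46

46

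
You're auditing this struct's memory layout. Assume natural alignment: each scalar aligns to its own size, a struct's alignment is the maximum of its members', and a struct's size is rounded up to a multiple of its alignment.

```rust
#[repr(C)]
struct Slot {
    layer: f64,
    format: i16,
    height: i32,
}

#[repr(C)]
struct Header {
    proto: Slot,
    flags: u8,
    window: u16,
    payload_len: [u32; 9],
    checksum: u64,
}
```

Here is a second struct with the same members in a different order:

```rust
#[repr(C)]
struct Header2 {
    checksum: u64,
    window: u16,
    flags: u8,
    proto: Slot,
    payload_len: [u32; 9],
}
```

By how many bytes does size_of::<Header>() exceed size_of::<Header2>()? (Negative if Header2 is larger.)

Slot: @0: layer [8B, align 8] → 8; @8: format [2B, align 2] → 10; +2 pad (align 4); @12: height [4B, align 4] → 16; size 16, align 8
@0: proto [16B, align 8] → 16
@16: flags [1B, align 1] → 17
+1 pad (align 2)
@18: window [2B, align 2] → 20
@20: payload_len [36B, align 4] → 56
@56: checksum [8B, align 8] → 64
size 64, align 8
— Header2 —
@0: checksum [8B, align 8] → 8
@8: window [2B, align 2] → 10
@10: flags [1B, align 1] → 11
+5 pad (align 8)
@16: proto [16B, align 8] → 32
@32: payload_len [36B, align 4] → 68
+4 tail pad (align 8)
size 72, align 8
64 − 72 = -8

-8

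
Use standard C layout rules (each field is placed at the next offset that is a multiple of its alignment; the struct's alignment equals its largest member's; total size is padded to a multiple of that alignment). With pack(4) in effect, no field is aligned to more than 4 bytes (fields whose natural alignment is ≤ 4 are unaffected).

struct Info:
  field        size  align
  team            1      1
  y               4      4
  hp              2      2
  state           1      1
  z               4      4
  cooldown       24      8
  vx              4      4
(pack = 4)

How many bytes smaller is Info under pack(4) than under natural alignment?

natural layout:
  @0: team [1B, align 1] → 1
  +3 pad (align 4)
  @4: y [4B, align 4] → 8
  @8: hp [2B, align 2] → 10
  @10: state [1B, align 1] → 11
  +1 pad (align 4)
  @12: z [4B, align 4] → 16
  @16: cooldown [24B, align 8] → 40
  @40: vx [4B, align 4] → 44
  +4 tail pad (align 8)
  size 48, align 8
packed(4) layout:
  @0: team [1B, align 1] → 1
  +3 pad (align 4)
  @4: y [4B, align 4] → 8
  @8: hp [2B, align 2] → 10
  @10: state [1B, align 1] → 11
  +1 pad (align 4)
  @12: z [4B, align 4] → 16
  @16: cooldown [24B, align 4] → 40
  @40: vx [4B, align 4] → 44
  size 44, align 4
48 − 44 = 4

4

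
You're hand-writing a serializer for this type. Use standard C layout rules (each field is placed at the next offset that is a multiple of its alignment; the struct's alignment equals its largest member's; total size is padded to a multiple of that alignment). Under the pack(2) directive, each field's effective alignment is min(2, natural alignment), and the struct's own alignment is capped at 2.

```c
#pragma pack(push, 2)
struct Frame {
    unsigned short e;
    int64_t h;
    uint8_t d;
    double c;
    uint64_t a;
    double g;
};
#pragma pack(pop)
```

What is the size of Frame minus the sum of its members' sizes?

@0: e [2B, align 2] → 2
@2: h [8B, align 2] → 10
@10: d [1B, align 1] → 11
+1 pad (align 2)
@12: c [8B, align 2] → 20
@20: a [8B, align 2] → 28
@28: g [8B, align 2] → 36
size 36, align 2
data bytes 35, size 36 → padding 1

1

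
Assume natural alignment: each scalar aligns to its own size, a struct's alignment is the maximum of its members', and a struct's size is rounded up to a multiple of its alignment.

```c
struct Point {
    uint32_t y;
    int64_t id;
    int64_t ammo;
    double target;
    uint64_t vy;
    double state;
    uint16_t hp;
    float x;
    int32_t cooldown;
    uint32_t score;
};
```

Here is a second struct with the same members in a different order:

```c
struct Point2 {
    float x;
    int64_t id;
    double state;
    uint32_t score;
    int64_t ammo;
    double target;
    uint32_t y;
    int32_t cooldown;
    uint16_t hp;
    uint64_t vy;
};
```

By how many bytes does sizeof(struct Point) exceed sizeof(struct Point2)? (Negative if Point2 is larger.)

-8

@0: y [4B, align 4] → 4
+4 pad (align 8)
@8: id [8B, align 8] → 16
@16: ammo [8B, align 8] → 24
@24: target [8B, align 8] → 32
@32: vy [8B, align 8] → 40
@40: state [8B, align 8] → 48
@48: hp [2B, align 2] → 50
+2 pad (align 4)
@52: x [4B, align 4] → 56
@56: cooldown [4B, align 4] → 60
@60: score [4B, align 4] → 64
size 64, align 8
— Point2 —
@0: x [4B, align 4] → 4
+4 pad (align 8)
@8: id [8B, align 8] → 16
@16: state [8B, align 8] → 24
@24: score [4B, align 4] → 28
+4 pad (align 8)
@32: ammo [8B, align 8] → 40
@40: target [8B, align 8] → 48
@48: y [4B, align 4] → 52
@52: cooldown [4B, align 4] → 56
@56: hp [2B, align 2] → 58
+6 pad (align 8)
@64: vy [8B, align 8] → 72
size 72, align 8
64 − 72 = -8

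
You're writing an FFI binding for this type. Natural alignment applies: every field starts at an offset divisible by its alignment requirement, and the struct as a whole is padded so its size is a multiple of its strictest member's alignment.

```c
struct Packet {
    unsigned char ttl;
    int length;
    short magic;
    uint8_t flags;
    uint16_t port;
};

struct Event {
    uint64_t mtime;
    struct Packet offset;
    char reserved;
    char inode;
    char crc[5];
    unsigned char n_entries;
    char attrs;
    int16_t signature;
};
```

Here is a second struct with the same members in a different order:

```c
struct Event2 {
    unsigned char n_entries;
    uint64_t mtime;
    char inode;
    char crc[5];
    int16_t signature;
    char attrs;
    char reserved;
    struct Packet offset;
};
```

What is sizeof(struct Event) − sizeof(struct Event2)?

-8

Packet: ttl at 0 (size 1, align 1) → ends 1; pad 3 to align 4 for length; length at 4 (size 4, align 4) → ends 8; magic at 8 (size 2, align 2) → ends 10; flags at 10 (size 1, align 1) → ends 11; pad 1 to align 2 for port; port at 12 (size 2, align 2) → ends 14; tail pad 2 to reach multiple of 4; total 16 bytes, alignment 4
mtime at 0 (size 8, align 8) → ends 8
offset at 8 (size 16, align 4) → ends 24
reserved at 24 (size 1, align 1) → ends 25
inode at 25 (size 1, align 1) → ends 26
crc at 26 (size 5, align 1) → ends 31
n_entries at 31 (size 1, align 1) → ends 32
attrs at 32 (size 1, align 1) → ends 33
pad 1 to align 2 for signature
signature at 34 (size 2, align 2) → ends 36
tail pad 4 to reach multiple of 8
total 40 bytes, alignment 8
— Event2 —
n_entries at 0 (size 1, align 1) → ends 1
pad 7 to align 8 for mtime
mtime at 8 (size 8, align 8) → ends 16
inode at 16 (size 1, align 1) → ends 17
crc at 17 (size 5, align 1) → ends 22
signature at 22 (size 2, align 2) → ends 24
attrs at 24 (size 1, align 1) → ends 25
reserved at 25 (size 1, align 1) → ends 26
pad 2 to align 4 for offset
offset at 28 (size 16, align 4) → ends 44
tail pad 4 to reach multiple of 8
total 48 bytes, alignment 8
40 − 48 = -8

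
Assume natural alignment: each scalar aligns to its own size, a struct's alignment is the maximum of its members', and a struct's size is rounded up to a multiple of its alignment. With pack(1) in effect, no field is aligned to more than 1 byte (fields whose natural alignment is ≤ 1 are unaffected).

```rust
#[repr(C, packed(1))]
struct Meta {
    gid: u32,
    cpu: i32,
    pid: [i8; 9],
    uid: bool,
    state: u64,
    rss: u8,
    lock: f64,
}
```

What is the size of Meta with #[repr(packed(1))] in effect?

gid at 0 (size 4, align 1) → ends 4
cpu at 4 (size 4, align 1) → ends 8
pid at 8 (size 9, align 1) → ends 17
uid at 17 (size 1, align 1) → ends 18
state at 18 (size 8, align 1) → ends 26
rss at 26 (size 1, align 1) → ends 27
lock at 27 (size 8, align 1) → ends 35
total 35 bytes, alignment 1

35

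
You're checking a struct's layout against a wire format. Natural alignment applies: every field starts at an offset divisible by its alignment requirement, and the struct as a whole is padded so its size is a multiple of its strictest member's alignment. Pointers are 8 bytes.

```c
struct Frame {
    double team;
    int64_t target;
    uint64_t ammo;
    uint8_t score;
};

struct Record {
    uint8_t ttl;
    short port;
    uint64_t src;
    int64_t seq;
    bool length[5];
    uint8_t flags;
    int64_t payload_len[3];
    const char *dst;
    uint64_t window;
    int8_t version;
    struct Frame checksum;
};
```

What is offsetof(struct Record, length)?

Frame: 0..8  team  (8B, 8-aligned); 8..16  target  (8B, 8-aligned); 16..24  ammo  (8B, 8-aligned); 24..25  score  (1B, 1-aligned); 25..32  -- tail padding (7B); sizeof = 32, alignof = 8
0..1  ttl  (1B, 1-aligned)
1..2  -- padding (1B)
2..4  port  (2B, 2-aligned)
4..8  -- padding (4B)
8..16  src  (8B, 8-aligned)
16..24  seq  (8B, 8-aligned)
24..29  length  (5B, 1-aligned)

24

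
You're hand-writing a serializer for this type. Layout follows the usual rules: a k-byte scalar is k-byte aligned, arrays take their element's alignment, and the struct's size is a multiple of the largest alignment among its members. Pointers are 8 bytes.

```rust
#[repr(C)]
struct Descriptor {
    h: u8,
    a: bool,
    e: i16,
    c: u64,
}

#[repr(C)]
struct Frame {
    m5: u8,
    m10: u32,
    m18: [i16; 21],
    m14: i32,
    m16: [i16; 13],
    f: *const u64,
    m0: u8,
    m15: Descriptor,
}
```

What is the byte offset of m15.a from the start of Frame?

Descriptor: @0: h [1B, align 1] → 1; @1: a [1B, align 1] → 2; @2: e [2B, align 2] → 4; +4 pad (align 8); @8: c [8B, align 8] → 16; size 16, align 8
@0: m5 [1B, align 1] → 1
+3 pad (align 4)
@4: m10 [4B, align 4] → 8
@8: m18 [42B, align 2] → 50
+2 pad (align 4)
@52: m14 [4B, align 4] → 56
@56: m16 [26B, align 2] → 82
+6 pad (align 8)
@88: f [8B, align 8] → 96
@96: m0 [1B, align 1] → 97
+7 pad (align 8)
@104: m15 [16B, align 8] → 120
within Descriptor: a at 1
104 + 1 = 105

105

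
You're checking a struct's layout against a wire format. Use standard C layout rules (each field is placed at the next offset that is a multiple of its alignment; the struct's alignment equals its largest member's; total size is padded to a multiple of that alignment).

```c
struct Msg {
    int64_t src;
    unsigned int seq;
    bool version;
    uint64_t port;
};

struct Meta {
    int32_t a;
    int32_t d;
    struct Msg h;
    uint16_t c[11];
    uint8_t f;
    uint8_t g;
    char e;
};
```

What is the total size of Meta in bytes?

Msg: 0..8  src  (8B, 8-aligned); 8..12  seq  (4B, 4-aligned); 12..13  version  (1B, 1-aligned); 13..16  -- padding (3B); 16..24  port  (8B, 8-aligned); sizeof = 24, alignof = 8
0..4  a  (4B, 4-aligned)
4..8  d  (4B, 4-aligned)
8..32  h  (24B, 8-aligned)
32..54  c  (22B, 2-aligned)
54..55  f  (1B, 1-aligned)
55..56  g  (1B, 1-aligned)
56..57  e  (1B, 1-aligned)
57..64  -- tail padding (7B)
sizeof = 64, alignof = 8

64 bytes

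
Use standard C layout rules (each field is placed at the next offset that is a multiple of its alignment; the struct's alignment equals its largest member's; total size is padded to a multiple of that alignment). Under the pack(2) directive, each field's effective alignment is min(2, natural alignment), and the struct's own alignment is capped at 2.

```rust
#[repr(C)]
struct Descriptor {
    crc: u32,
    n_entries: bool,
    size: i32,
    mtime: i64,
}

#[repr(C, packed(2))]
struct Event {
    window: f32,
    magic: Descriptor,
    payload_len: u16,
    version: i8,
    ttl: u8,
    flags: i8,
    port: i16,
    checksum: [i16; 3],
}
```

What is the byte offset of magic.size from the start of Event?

12

Descriptor: crc at 0 (size 4, align 4) → ends 4; n_entries at 4 (size 1, align 1) → ends 5; pad 3 to align 4 for size; size at 8 (size 4, align 4) → ends 12; pad 4 to align 8 for mtime; mtime at 16 (size 8, align 8) → ends 24; total 24 bytes, alignment 8
window at 0 (size 4, align 2) → ends 4
magic at 4 (size 24, align 2) → ends 28
within Descriptor: size at 8
4 + 8 = 12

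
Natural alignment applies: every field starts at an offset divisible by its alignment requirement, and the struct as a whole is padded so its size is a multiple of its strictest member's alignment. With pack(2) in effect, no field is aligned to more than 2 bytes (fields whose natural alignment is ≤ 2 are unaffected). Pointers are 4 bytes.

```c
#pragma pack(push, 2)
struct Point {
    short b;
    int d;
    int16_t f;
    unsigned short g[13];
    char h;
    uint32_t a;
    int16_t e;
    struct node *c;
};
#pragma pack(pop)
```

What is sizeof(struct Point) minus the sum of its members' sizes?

1

@0: b [2B, align 2] → 2
@2: d [4B, align 2] → 6
@6: f [2B, align 2] → 8
@8: g [26B, align 2] → 34
@34: h [1B, align 1] → 35
+1 pad (align 2)
@36: a [4B, align 2] → 40
@40: e [2B, align 2] → 42
@42: c [4B, align 2] → 46
size 46, align 2
data bytes 45, size 46 → padding 1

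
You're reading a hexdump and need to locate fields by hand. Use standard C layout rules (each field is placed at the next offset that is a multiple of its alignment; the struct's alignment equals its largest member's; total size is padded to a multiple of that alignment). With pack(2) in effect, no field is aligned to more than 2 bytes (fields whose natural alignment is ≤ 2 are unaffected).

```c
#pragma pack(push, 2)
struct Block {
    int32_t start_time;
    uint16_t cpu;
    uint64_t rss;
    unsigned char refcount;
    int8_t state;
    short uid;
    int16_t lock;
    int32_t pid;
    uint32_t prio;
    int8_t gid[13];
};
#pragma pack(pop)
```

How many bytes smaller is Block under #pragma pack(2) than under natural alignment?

natural layout:
  0..4  start_time  (4B, 4-aligned)
  4..6  cpu  (2B, 2-aligned)
  6..8  -- padding (2B)
  8..16  rss  (8B, 8-aligned)
  16..17  refcount  (1B, 1-aligned)
  17..18  state  (1B, 1-aligned)
  18..20  uid  (2B, 2-aligned)
  20..22  lock  (2B, 2-aligned)
  22..24  -- padding (2B)
  24..28  pid  (4B, 4-aligned)
  28..32  prio  (4B, 4-aligned)
  32..45  gid  (13B, 1-aligned)
  45..48  -- tail padding (3B)
  sizeof = 48, alignof = 8
packed(2) layout:
  0..4  start_time  (4B, 2-aligned)
  4..6  cpu  (2B, 2-aligned)
  6..14  rss  (8B, 2-aligned)
  14..15  refcount  (1B, 1-aligned)
  15..16  state  (1B, 1-aligned)
  16..18  uid  (2B, 2-aligned)
  18..20  lock  (2B, 2-aligned)
  20..24  pid  (4B, 2-aligned)
  24..28  prio  (4B, 2-aligned)
  28..41  gid  (13B, 1-aligned)
  41..42  -- tail padding (1B)
  sizeof = 42, alignof = 2
48 − 42 = 6

6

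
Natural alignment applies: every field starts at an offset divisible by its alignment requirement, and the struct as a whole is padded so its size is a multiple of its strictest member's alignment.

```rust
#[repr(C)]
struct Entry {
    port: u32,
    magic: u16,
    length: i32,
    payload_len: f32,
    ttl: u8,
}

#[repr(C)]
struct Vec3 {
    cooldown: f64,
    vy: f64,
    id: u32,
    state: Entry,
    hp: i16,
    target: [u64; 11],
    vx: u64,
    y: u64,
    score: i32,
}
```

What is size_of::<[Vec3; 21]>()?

Entry: @0: port [4B, align 4] → 4; @4: magic [2B, align 2] → 6; +2 pad (align 4); @8: length [4B, align 4] → 12; @12: payload_len [4B, align 4] → 16; @16: ttl [1B, align 1] → 17; +3 tail pad (align 4); size 20, align 4
@0: cooldown [8B, align 8] → 8
@8: vy [8B, align 8] → 16
@16: id [4B, align 4] → 20
@20: state [20B, align 4] → 40
@40: hp [2B, align 2] → 42
+6 pad (align 8)
@48: target [88B, align 8] → 136
@136: vx [8B, align 8] → 144
@144: y [8B, align 8] → 152
@152: score [4B, align 4] → 156
+4 tail pad (align 8)
size 160, align 8
array of 21: 21 × 160 = 3360

3360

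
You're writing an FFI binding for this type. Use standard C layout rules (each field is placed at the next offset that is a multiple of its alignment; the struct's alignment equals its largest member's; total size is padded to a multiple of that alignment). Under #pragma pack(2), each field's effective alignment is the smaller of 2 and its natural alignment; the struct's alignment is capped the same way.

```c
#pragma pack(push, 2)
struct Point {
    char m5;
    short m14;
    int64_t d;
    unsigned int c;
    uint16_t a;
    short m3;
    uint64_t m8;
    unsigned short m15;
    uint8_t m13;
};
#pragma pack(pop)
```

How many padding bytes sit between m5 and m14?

m5 at 0 (size 1, align 1) → ends 1
pad 1 to align 2 for m14
m14 at 2 (size 2, align 2) → ends 4

1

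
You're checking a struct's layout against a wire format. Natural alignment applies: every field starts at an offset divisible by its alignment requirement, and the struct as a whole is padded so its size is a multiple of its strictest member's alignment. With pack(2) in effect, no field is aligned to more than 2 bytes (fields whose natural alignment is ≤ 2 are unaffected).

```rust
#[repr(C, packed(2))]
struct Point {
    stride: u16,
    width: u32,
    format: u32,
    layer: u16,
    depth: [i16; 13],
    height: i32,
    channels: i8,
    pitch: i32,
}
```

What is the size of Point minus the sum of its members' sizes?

1

0..2  stride  (2B, 2-aligned)
2..6  width  (4B, 2-aligned)
6..10  format  (4B, 2-aligned)
10..12  layer  (2B, 2-aligned)
12..38  depth  (26B, 2-aligned)
38..42  height  (4B, 2-aligned)
42..43  channels  (1B, 1-aligned)
43..44  -- padding (1B)
44..48  pitch  (4B, 2-aligned)
sizeof = 48, alignof = 2
data bytes 47, size 48 → padding 1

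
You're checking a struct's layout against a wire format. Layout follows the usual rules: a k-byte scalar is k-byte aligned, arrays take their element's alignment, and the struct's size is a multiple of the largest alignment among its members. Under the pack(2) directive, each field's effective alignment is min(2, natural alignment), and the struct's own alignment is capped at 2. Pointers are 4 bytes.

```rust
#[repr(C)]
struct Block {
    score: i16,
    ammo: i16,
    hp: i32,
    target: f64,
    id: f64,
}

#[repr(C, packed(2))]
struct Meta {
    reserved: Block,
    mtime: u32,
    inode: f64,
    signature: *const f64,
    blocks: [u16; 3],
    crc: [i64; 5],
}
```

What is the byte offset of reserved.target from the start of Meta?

8

Block: score at 0 (size 2, align 2) → ends 2; ammo at 2 (size 2, align 2) → ends 4; hp at 4 (size 4, align 4) → ends 8; target at 8 (size 8, align 8) → ends 16; id at 16 (size 8, align 8) → ends 24; total 24 bytes, alignment 8
reserved at 0 (size 24, align 2) → ends 24
within Block: target at 8
0 + 8 = 8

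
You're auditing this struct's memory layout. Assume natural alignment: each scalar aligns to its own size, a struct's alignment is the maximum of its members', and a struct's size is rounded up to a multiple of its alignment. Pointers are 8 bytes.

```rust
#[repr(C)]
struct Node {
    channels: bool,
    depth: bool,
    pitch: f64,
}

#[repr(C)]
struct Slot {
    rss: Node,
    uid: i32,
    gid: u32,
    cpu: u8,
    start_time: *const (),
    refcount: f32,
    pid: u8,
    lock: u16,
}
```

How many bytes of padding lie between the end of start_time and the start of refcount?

Node: channels at 0 (size 1, align 1) → ends 1; depth at 1 (size 1, align 1) → ends 2; pad 6 to align 8 for pitch; pitch at 8 (size 8, align 8) → ends 16; total 16 bytes, alignment 8
rss at 0 (size 16, align 8) → ends 16
uid at 16 (size 4, align 4) → ends 20
gid at 20 (size 4, align 4) → ends 24
cpu at 24 (size 1, align 1) → ends 25
pad 7 to align 8 for start_time
start_time at 32 (size 8, align 8) → ends 40
refcount at 40 (size 4, align 4) → ends 44

0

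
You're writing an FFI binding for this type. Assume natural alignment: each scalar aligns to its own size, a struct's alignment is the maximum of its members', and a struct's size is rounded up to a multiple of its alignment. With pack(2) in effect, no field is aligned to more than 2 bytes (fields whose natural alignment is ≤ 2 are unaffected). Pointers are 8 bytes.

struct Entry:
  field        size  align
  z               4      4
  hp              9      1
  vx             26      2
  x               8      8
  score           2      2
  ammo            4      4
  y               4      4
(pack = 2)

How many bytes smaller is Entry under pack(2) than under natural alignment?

natural layout:
  0..4  z  (4B, 4-aligned)
  4..13  hp  (9B, 1-aligned)
  13..14  -- padding (1B)
  14..40  vx  (26B, 2-aligned)
  40..48  x  (8B, 8-aligned)
  48..50  score  (2B, 2-aligned)
  50..52  -- padding (2B)
  52..56  ammo  (4B, 4-aligned)
  56..60  y  (4B, 4-aligned)
  60..64  -- tail padding (4B)
  sizeof = 64, alignof = 8
packed(2) layout:
  0..4  z  (4B, 2-aligned)
  4..13  hp  (9B, 1-aligned)
  13..14  -- padding (1B)
  14..40  vx  (26B, 2-aligned)
  40..48  x  (8B, 2-aligned)
  48..50  score  (2B, 2-aligned)
  50..54  ammo  (4B, 2-aligned)
  54..58  y  (4B, 2-aligned)
  sizeof = 58, alignof = 2
64 − 58 = 6

6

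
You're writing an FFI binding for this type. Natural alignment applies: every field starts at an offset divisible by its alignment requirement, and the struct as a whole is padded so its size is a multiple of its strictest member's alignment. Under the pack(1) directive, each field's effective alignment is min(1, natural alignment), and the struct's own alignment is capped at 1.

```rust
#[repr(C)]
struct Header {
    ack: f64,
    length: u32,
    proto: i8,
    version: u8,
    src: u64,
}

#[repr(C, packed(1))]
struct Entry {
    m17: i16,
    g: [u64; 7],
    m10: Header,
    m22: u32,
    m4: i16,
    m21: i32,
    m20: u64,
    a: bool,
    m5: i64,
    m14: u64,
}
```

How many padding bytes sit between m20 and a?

Header: @0: ack [8B, align 8] → 8; @8: length [4B, align 4] → 12; @12: proto [1B, align 1] → 13; @13: version [1B, align 1] → 14; +2 pad (align 8); @16: src [8B, align 8] → 24; size 24, align 8
@0: m17 [2B, align 1] → 2
@2: g [56B, align 1] → 58
@58: m10 [24B, align 1] → 82
@82: m22 [4B, align 1] → 86
@86: m4 [2B, align 1] → 88
@88: m21 [4B, align 1] → 92
@92: m20 [8B, align 1] → 100
@100: a [1B, align 1] → 101

0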